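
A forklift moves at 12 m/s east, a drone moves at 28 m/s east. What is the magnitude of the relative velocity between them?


Given: v_A = 12 m/s east, v_B = 28 m/s east
Both move in the same direction; relative speed = |v_A - v_B|
|12 - 28| = |-16|
= 16 m/s

16 m/s


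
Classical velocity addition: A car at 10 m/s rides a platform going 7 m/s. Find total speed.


Given: object velocity = 10 m/s, platform velocity = 7 m/s (same direction)
Using classical velocity addition: v_total = v_object + v_platform
v_total = 10 + 7
v_total = 17 m/s

17 m/s


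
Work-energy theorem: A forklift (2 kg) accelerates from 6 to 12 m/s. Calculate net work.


Given: m = 2 kg, v0 = 6 m/s, v = 12 m/s
Using W = (1/2)*m*(v^2 - v0^2)
v^2 = 12^2 = 144
v0^2 = 6^2 = 36
v^2 - v0^2 = 144 - 36 = 108
W = (1/2)*2*108 = 108 J

108 J


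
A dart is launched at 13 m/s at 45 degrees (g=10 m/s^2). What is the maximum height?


Given: v0 = 13 m/s, theta = 45 deg, g = 10 m/s^2
sin^2(45) = 1/2
Using H = v0^2 * sin^2(theta) / (2*g)
H = 13^2 * 1/2 / (2*10)
H = 169 * 1/2 / 20
H = 169/2 / 20
H = 169/40 m

169/40 m


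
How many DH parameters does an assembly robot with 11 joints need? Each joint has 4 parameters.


Given: 11 joints, 4 DH parameters per joint (d, theta, a, alpha)
Total DH parameters = number_of_joints * 4
Total = 11 * 4
Total = 44

44


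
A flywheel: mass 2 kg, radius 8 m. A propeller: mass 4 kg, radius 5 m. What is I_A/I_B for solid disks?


Given: M1=2 kg, R1=8 m, M2=4 kg, R2=5 m
For a disk: I = (1/2)*M*R^2, so I_A/I_B = (M1*R1^2)/(M2*R2^2)
M1*R1^2 = 2*64 = 128
M2*R2^2 = 4*25 = 100
I_A/I_B = 128/100 = 32/25

32/25


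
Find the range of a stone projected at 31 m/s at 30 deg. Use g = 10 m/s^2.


Given: v0 = 31 m/s, theta = 30 deg, g = 10 m/s^2
sin(2*30) = sin(60) = sqrt(3)/2
Using R = v0^2 * sin(2*theta) / g
R = 31^2 * (sqrt(3)/2) / 10
R = 961 * sqrt(3) / 20
R = 961/20*sqrt(3) m

961/20*sqrt(3) m


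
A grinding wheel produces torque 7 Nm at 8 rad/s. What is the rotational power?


Given: tau = 7 Nm, omega = 8 rad/s
Using P = tau * omega
P = 7 * 8
P = 56 W

56 W


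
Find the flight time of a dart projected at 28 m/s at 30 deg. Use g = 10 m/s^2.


Given: v0 = 28 m/s, theta = 30 deg, g = 10 m/s^2
sin(30) = 1/2
Using T = 2*v0*sin(theta) / g
T = 2*28*1/2 / 10
T = 28 / 10
T = 14/5 s

14/5 s


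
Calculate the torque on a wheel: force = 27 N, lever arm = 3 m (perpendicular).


Given: F = 27 N, r = 3 m, angle = 90 deg (perpendicular)
Using tau = F * r * sin(90)
sin(90) = 1
tau = 27 * 3 * 1
tau = 81 Nm

81 Nm


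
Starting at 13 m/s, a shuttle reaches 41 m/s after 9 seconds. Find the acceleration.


Given: initial velocity v0 = 13 m/s, final velocity v = 41 m/s, time t = 9 s
Using a = (v - v0) / t
a = (41 - 13) / 9
a = 28 / 9
a = 28/9 m/s^2

28/9 m/s^2


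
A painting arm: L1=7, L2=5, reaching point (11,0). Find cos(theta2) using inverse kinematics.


Given: L1 = 7, L2 = 5, target (x, y) = (11, 0)
Using cos(theta2) = (x^2 + y^2 - L1^2 - L2^2) / (2*L1*L2)
x^2 + y^2 = 11^2 + 0 = 121
L1^2 + L2^2 = 49 + 25 = 74
Numerator = 121 - 74 = 47
Denominator = 2*7*5 = 70
cos(theta2) = 47/70 = 47/70

47/70


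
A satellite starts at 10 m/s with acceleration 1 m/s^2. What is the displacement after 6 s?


Given: v0 = 10 m/s, a = 1 m/s^2, t = 6 s
Using s = v0*t + (1/2)*a*t^2
s = 10*6 + (1/2)*1*6^2
s = 60 + (1/2)*36
s = 60 + 18
s = 78

78 m


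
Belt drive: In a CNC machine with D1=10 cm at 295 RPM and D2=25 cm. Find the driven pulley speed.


Given: D1 = 10 cm, w1 = 295 RPM, D2 = 25 cm
Using D1*w1 = D2*w2
w2 = D1*w1 / D2
w2 = 10*295 / 25
w2 = 2950 / 25
w2 = 118 RPM

118 RPM


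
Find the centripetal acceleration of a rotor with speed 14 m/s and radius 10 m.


Given: v = 14 m/s, r = 10 m
Using a_c = v^2 / r
a_c = 14^2 / 10
a_c = 196 / 10
a_c = 98/5 m/s^2

98/5 m/s^2


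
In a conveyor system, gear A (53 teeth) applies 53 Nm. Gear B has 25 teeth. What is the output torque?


Given: N1 = 53, N2 = 25, T1 = 53 Nm
Using T2/T1 = N2/N1
T2 = T1 * N2 / N1
T2 = 53 * 25 / 53
T2 = 1325 / 53
T2 = 25 Nm

25 Nm


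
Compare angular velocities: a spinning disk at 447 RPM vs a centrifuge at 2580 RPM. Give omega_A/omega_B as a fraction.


Given: RPM_A = 447, RPM_B = 2580
omega = 2*pi*RPM/60, so omega_A/omega_B = RPM_A / RPM_B
omega_A/omega_B = 447 / 2580
omega_A/omega_B = 149/860

149/860


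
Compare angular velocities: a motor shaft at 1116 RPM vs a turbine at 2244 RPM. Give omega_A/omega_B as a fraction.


Given: RPM_A = 1116, RPM_B = 2244
omega = 2*pi*RPM/60, so omega_A/omega_B = RPM_A / RPM_B
omega_A/omega_B = 1116 / 2244
omega_A/omega_B = 93/187

93/187


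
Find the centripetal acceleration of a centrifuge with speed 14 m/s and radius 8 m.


Given: v = 14 m/s, r = 8 m
Using a_c = v^2 / r
a_c = 14^2 / 8
a_c = 196 / 8
a_c = 49/2 m/s^2

49/2 m/s^2


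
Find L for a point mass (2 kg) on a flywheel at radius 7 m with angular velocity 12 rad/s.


Given: m = 2 kg, r = 7 m, omega = 12 rad/s
For a point mass: I = m*r^2
I = 2*7^2 = 2*49 = 98
L = I*omega = 98*12
L = 1176 kg*m^2/s

1176 kg*m^2/s


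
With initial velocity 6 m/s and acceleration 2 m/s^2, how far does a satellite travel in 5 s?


Given: v0 = 6 m/s, a = 2 m/s^2, t = 5 s
Using s = v0*t + (1/2)*a*t^2
s = 6*5 + (1/2)*2*5^2
s = 30 + (1/2)*50
s = 30 + 25
s = 55

55 m


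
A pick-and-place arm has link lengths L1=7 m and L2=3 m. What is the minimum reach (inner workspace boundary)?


Given: L1 = 7 m, L2 = 3 m
For a 2-link planar arm, min reach = |L1 - L2| (second link folded back)
Min reach = |7 - 3|
Min reach = 4 m

4 m


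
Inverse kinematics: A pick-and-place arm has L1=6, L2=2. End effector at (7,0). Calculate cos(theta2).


Given: L1 = 6, L2 = 2, target (x, y) = (7, 0)
Using cos(theta2) = (x^2 + y^2 - L1^2 - L2^2) / (2*L1*L2)
x^2 + y^2 = 7^2 + 0 = 49
L1^2 + L2^2 = 36 + 4 = 40
Numerator = 49 - 40 = 9
Denominator = 2*6*2 = 24
cos(theta2) = 9/24 = 3/8

3/8


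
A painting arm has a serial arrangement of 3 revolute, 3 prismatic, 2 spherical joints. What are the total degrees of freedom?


Given: serial robot with 3 revolute, 3 prismatic, 2 spherical joints
DOF contribution per joint type: revolute=1, prismatic=1, spherical=3, fixed=0
DOF = 3*1 + 3*1 + 2*3
DOF = 12

12


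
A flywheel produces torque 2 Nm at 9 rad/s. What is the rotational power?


Given: tau = 2 Nm, omega = 9 rad/s
Using P = tau * omega
P = 2 * 9
P = 18 W

18 W


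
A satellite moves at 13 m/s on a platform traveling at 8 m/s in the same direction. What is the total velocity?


Given: object velocity = 13 m/s, platform velocity = 8 m/s (same direction)
Using classical velocity addition: v_total = v_object + v_platform
v_total = 13 + 8
v_total = 21 m/s

21 m/s


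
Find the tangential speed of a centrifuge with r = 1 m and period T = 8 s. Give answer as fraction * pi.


Given: radius r = 1 m, period T = 8 s
Using v = 2*pi*r / T
v = 2*pi*1 / 8
v = 2*pi / 8
v = 1/4*pi m/s

1/4*pi m/s


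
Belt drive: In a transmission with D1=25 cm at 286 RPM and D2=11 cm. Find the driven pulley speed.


Given: D1 = 25 cm, w1 = 286 RPM, D2 = 11 cm
Using D1*w1 = D2*w2
w2 = D1*w1 / D2
w2 = 25*286 / 11
w2 = 7150 / 11
w2 = 650 RPM

650 RPM


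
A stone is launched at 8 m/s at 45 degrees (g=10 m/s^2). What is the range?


Given: v0 = 8 m/s, theta = 45 deg, g = 10 m/s^2
sin(2*45) = sin(90) = 1
Using R = v0^2 * sin(2*theta) / g
R = 8^2 * 1 / 10
R = 64 / 10
R = 32/5 m

32/5 m


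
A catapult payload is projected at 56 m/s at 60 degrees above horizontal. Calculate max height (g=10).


Given: v0 = 56 m/s, theta = 60 deg, g = 10 m/s^2
sin^2(60) = 3/4
Using H = v0^2 * sin^2(theta) / (2*g)
H = 56^2 * 3/4 / (2*10)
H = 3136 * 3/4 / 20
H = 2352 / 20
H = 588/5 m

588/5 m


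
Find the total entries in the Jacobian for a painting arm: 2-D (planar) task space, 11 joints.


Given: task space dimension = 2, joints = 11
Jacobian is a 2 x 11 matrix
Total entries = rows * columns
Total = 2 * 11
Total = 22

22


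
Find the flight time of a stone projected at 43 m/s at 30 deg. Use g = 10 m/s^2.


Given: v0 = 43 m/s, theta = 30 deg, g = 10 m/s^2
sin(30) = 1/2
Using T = 2*v0*sin(theta) / g
T = 2*43*1/2 / 10
T = 43 / 10
T = 43/10 s

43/10 s


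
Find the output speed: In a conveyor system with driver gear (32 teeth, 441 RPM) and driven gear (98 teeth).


Given: N1 = 32 teeth, w1 = 441 RPM, N2 = 98 teeth
Using N1*w1 = N2*w2
w2 = N1*w1 / N2
w2 = 32*441 / 98
w2 = 14112 / 98
w2 = 144 RPM

144 RPM


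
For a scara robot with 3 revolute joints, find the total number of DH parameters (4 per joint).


Given: 3 joints, 4 DH parameters per joint (d, theta, a, alpha)
Total DH parameters = number_of_joints * 4
Total = 3 * 4
Total = 12

12


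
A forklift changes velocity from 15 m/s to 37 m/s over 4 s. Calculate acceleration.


Given: initial velocity v0 = 15 m/s, final velocity v = 37 m/s, time t = 4 s
Using a = (v - v0) / t
a = (37 - 15) / 4
a = 22 / 4
a = 11/2 m/s^2

11/2 m/s^2


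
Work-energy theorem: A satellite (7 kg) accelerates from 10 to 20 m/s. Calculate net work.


Given: m = 7 kg, v0 = 10 m/s, v = 20 m/s
Using W = (1/2)*m*(v^2 - v0^2)
v^2 = 20^2 = 400
v0^2 = 10^2 = 100
v^2 - v0^2 = 400 - 100 = 300
W = (1/2)*7*300 = 1050 J

1050 J


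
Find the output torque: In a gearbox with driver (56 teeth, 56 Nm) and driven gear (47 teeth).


Given: N1 = 56, N2 = 47, T1 = 56 Nm
Using T2/T1 = N2/N1
T2 = T1 * N2 / N1
T2 = 56 * 47 / 56
T2 = 2632 / 56
T2 = 47 Nm

47 Nm


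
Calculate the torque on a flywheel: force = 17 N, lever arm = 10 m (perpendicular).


Given: F = 17 N, r = 10 m, angle = 90 deg (perpendicular)
Using tau = F * r * sin(90)
sin(90) = 1
tau = 17 * 10 * 1
tau = 170 Nm

170 Nm


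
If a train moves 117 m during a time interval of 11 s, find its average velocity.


Given: distance d = 117 m, time t = 11 s
Using v = d / t
v = 117 / 11
v = 117/11 m/s

117/11 m/s


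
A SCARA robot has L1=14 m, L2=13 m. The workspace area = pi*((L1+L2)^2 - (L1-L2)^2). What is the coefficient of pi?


Given: L1 = 14, L2 = 13
(L1+L2)^2 = (27)^2 = 729
(L1-L2)^2 = (1)^2 = 1
Difference = 729 - 1 = 728
This equals 4*L1*L2 = 4*14*13 = 728
Workspace area = 728*pi

728


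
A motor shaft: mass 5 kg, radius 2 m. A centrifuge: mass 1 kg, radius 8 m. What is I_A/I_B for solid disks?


Given: M1=5 kg, R1=2 m, M2=1 kg, R2=8 m
For a disk: I = (1/2)*M*R^2, so I_A/I_B = (M1*R1^2)/(M2*R2^2)
M1*R1^2 = 5*4 = 20
M2*R2^2 = 1*64 = 64
I_A/I_B = 20/64 = 5/16

5/16


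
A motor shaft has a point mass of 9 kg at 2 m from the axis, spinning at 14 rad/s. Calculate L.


Given: m = 9 kg, r = 2 m, omega = 14 rad/s
For a point mass: I = m*r^2
I = 9*2^2 = 9*4 = 36
L = I*omega = 36*14
L = 504 kg*m^2/s

504 kg*m^2/s


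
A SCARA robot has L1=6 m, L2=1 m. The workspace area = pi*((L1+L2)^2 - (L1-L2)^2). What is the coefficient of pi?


Given: L1 = 6, L2 = 1
(L1+L2)^2 = (7)^2 = 49
(L1-L2)^2 = (5)^2 = 25
Difference = 49 - 25 = 24
This equals 4*L1*L2 = 4*6*1 = 24
Workspace area = 24*pi

24


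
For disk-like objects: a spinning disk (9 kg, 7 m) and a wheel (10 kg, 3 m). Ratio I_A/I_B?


Given: M1=9 kg, R1=7 m, M2=10 kg, R2=3 m
For a disk: I = (1/2)*M*R^2, so I_A/I_B = (M1*R1^2)/(M2*R2^2)
M1*R1^2 = 9*49 = 441
M2*R2^2 = 10*9 = 90
I_A/I_B = 441/90 = 49/10

49/10


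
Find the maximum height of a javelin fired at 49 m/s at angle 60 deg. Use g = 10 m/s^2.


Given: v0 = 49 m/s, theta = 60 deg, g = 10 m/s^2
sin^2(60) = 3/4
Using H = v0^2 * sin^2(theta) / (2*g)
H = 49^2 * 3/4 / (2*10)
H = 2401 * 3/4 / 20
H = 7203/4 / 20
H = 7203/80 m

7203/80 m


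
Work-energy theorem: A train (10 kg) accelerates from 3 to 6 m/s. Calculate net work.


Given: m = 10 kg, v0 = 3 m/s, v = 6 m/s
Using W = (1/2)*m*(v^2 - v0^2)
v^2 = 6^2 = 36
v0^2 = 3^2 = 9
v^2 - v0^2 = 36 - 9 = 27
W = (1/2)*10*27 = 135 J

135 J


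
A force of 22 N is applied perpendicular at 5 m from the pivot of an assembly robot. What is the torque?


Given: F = 22 N, r = 5 m, angle = 90 deg (perpendicular)
Using tau = F * r * sin(90)
sin(90) = 1
tau = 22 * 5 * 1
tau = 110 Nm

110 Nm


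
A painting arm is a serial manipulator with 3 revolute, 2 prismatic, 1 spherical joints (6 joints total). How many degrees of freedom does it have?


Given: serial robot with 3 revolute, 2 prismatic, 1 spherical joints
DOF contribution per joint type: revolute=1, prismatic=1, spherical=3, fixed=0
DOF = 3*1 + 2*1 + 1*3
DOF = 8

8


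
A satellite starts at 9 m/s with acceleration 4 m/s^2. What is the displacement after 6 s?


Given: v0 = 9 m/s, a = 4 m/s^2, t = 6 s
Using s = v0*t + (1/2)*a*t^2
s = 9*6 + (1/2)*4*6^2
s = 54 + (1/2)*144
s = 54 + 72
s = 126

126 m


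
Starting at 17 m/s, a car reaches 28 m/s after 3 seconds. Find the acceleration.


Given: initial velocity v0 = 17 m/s, final velocity v = 28 m/s, time t = 3 s
Using a = (v - v0) / t
a = (28 - 17) / 3
a = 11 / 3
a = 11/3 m/s^2

11/3 m/s^2


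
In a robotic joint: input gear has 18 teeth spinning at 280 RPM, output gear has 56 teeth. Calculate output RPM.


Given: N1 = 18 teeth, w1 = 280 RPM, N2 = 56 teeth
Using N1*w1 = N2*w2
w2 = N1*w1 / N2
w2 = 18*280 / 56
w2 = 5040 / 56
w2 = 90 RPM

90 RPM


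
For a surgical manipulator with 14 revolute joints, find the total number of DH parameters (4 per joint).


Given: 14 joints, 4 DH parameters per joint (d, theta, a, alpha)
Total DH parameters = number_of_joints * 4
Total = 14 * 4
Total = 56

56


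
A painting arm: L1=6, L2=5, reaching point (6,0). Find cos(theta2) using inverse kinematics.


Given: L1 = 6, L2 = 5, target (x, y) = (6, 0)
Using cos(theta2) = (x^2 + y^2 - L1^2 - L2^2) / (2*L1*L2)
x^2 + y^2 = 6^2 + 0 = 36
L1^2 + L2^2 = 36 + 25 = 61
Numerator = 36 - 61 = -25
Denominator = 2*6*5 = 60
cos(theta2) = -25/60 = -5/12

-5/12


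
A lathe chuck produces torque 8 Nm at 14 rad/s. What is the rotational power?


Given: tau = 8 Nm, omega = 14 rad/s
Using P = tau * omega
P = 8 * 14
P = 112 W

112 W


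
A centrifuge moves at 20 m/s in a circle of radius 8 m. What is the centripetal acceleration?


Given: v = 20 m/s, r = 8 m
Using a_c = v^2 / r
a_c = 20^2 / 8
a_c = 400 / 8
a_c = 50 m/s^2

50 m/s^2


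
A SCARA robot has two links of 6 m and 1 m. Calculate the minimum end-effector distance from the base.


Given: L1 = 6 m, L2 = 1 m
For a 2-link planar arm, min reach = |L1 - L2| (second link folded back)
Min reach = |6 - 1|
Min reach = 5 m

5 m


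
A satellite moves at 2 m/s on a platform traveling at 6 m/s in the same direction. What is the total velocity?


Given: object velocity = 2 m/s, platform velocity = 6 m/s (same direction)
Using classical velocity addition: v_total = v_object + v_platform
v_total = 2 + 6
v_total = 8 m/s

8 m/s


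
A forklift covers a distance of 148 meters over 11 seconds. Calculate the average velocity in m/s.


Given: distance d = 148 m, time t = 11 s
Using v = d / t
v = 148 / 11
v = 148/11 m/s

148/11 m/s


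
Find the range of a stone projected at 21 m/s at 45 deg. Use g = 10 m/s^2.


Given: v0 = 21 m/s, theta = 45 deg, g = 10 m/s^2
sin(2*45) = sin(90) = 1
Using R = v0^2 * sin(2*theta) / g
R = 21^2 * 1 / 10
R = 441 / 10
R = 441/10 m

441/10 m


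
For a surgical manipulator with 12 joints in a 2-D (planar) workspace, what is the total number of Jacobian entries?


Given: task space dimension = 2, joints = 12
Jacobian is a 2 x 12 matrix
Total entries = rows * columns
Total = 2 * 12
Total = 24

24


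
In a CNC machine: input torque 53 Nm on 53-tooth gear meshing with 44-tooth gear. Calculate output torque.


Given: N1 = 53, N2 = 44, T1 = 53 Nm
Using T2/T1 = N2/N1
T2 = T1 * N2 / N1
T2 = 53 * 44 / 53
T2 = 2332 / 53
T2 = 44 Nm

44 Nm


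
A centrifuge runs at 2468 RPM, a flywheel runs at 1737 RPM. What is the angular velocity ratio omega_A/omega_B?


Given: RPM_A = 2468, RPM_B = 1737
omega = 2*pi*RPM/60, so omega_A/omega_B = RPM_A / RPM_B
omega_A/omega_B = 2468 / 1737
omega_A/omega_B = 2468/1737

2468/1737


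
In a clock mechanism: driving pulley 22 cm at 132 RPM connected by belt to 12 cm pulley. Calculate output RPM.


Given: D1 = 22 cm, w1 = 132 RPM, D2 = 12 cm
Using D1*w1 = D2*w2
w2 = D1*w1 / D2
w2 = 22*132 / 12
w2 = 2904 / 12
w2 = 242 RPM

242 RPM


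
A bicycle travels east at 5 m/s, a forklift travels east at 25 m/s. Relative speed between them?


Given: v_A = 5 m/s east, v_B = 25 m/s east
Both move in the same direction; relative speed = |v_A - v_B|
|5 - 25| = |-20|
= 20 m/s

20 m/s


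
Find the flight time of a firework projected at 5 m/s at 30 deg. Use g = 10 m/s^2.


Given: v0 = 5 m/s, theta = 30 deg, g = 10 m/s^2
sin(30) = 1/2
Using T = 2*v0*sin(theta) / g
T = 2*5*1/2 / 10
T = 5 / 10
T = 1/2 s

1/2 s


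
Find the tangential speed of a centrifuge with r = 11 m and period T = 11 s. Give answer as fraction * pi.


Given: radius r = 11 m, period T = 11 s
Using v = 2*pi*r / T
v = 2*pi*11 / 11
v = 22*pi / 11
v = 2*pi m/s

2*pi m/s


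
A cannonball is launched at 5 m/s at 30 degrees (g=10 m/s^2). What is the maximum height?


Given: v0 = 5 m/s, theta = 30 deg, g = 10 m/s^2
sin^2(30) = 1/4
Using H = v0^2 * sin^2(theta) / (2*g)
H = 5^2 * 1/4 / (2*10)
H = 25 * 1/4 / 20
H = 25/4 / 20
H = 5/16 m

5/16 m


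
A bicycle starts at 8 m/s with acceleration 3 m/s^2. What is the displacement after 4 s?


Given: v0 = 8 m/s, a = 3 m/s^2, t = 4 s
Using s = v0*t + (1/2)*a*t^2
s = 8*4 + (1/2)*3*4^2
s = 32 + (1/2)*48
s = 32 + 24
s = 56

56 m


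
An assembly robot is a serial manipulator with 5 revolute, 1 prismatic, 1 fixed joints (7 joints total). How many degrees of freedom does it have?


Given: serial robot with 5 revolute, 1 prismatic, 1 fixed joints
DOF contribution per joint type: revolute=1, prismatic=1, spherical=3, fixed=0
DOF = 5*1 + 1*1 + 1*0
DOF = 6

6


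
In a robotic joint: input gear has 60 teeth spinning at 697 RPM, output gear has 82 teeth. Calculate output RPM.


Given: N1 = 60 teeth, w1 = 697 RPM, N2 = 82 teeth
Using N1*w1 = N2*w2
w2 = N1*w1 / N2
w2 = 60*697 / 82
w2 = 41820 / 82
w2 = 510 RPM

510 RPM


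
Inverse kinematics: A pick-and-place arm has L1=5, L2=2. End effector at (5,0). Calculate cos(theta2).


Given: L1 = 5, L2 = 2, target (x, y) = (5, 0)
Using cos(theta2) = (x^2 + y^2 - L1^2 - L2^2) / (2*L1*L2)
x^2 + y^2 = 5^2 + 0 = 25
L1^2 + L2^2 = 25 + 4 = 29
Numerator = 25 - 29 = -4
Denominator = 2*5*2 = 20
cos(theta2) = -4/20 = -1/5

-1/5


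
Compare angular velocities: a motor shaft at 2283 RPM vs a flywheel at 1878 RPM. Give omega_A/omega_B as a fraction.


Given: RPM_A = 2283, RPM_B = 1878
omega = 2*pi*RPM/60, so omega_A/omega_B = RPM_A / RPM_B
omega_A/omega_B = 2283 / 1878
omega_A/omega_B = 761/626

761/626


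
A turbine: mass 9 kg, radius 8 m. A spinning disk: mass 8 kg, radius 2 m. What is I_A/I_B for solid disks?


Given: M1=9 kg, R1=8 m, M2=8 kg, R2=2 m
For a disk: I = (1/2)*M*R^2, so I_A/I_B = (M1*R1^2)/(M2*R2^2)
M1*R1^2 = 9*64 = 576
M2*R2^2 = 8*4 = 32
I_A/I_B = 576/32 = 18

18


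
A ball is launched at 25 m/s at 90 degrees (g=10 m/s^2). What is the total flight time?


Given: v0 = 25 m/s, theta = 90 deg, g = 10 m/s^2
sin(90) = 1
Using T = 2*v0*sin(theta) / g
T = 2*25*1 / 10
T = 50 / 10
T = 5 s

5 s


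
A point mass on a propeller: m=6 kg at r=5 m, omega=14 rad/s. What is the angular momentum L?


Given: m = 6 kg, r = 5 m, omega = 14 rad/s
For a point mass: I = m*r^2
I = 6*5^2 = 6*25 = 150
L = I*omega = 150*14
L = 2100 kg*m^2/s

2100 kg*m^2/s


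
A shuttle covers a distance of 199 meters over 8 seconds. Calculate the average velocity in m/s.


Given: distance d = 199 m, time t = 8 s
Using v = d / t
v = 199 / 8
v = 199/8 m/s

199/8 m/s


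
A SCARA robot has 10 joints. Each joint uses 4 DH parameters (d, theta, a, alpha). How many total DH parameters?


Given: 10 joints, 4 DH parameters per joint (d, theta, a, alpha)
Total DH parameters = number_of_joints * 4
Total = 10 * 4
Total = 40

40


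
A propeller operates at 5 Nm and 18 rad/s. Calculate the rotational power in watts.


Given: tau = 5 Nm, omega = 18 rad/s
Using P = tau * omega
P = 5 * 18
P = 90 W

90 W


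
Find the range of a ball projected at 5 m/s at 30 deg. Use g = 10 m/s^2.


Given: v0 = 5 m/s, theta = 30 deg, g = 10 m/s^2
sin(2*30) = sin(60) = sqrt(3)/2
Using R = v0^2 * sin(2*theta) / g
R = 5^2 * (sqrt(3)/2) / 10
R = 25 * sqrt(3) / 20
R = 5/4*sqrt(3) m

5/4*sqrt(3) m


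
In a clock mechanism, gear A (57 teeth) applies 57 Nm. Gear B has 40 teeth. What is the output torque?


Given: N1 = 57, N2 = 40, T1 = 57 Nm
Using T2/T1 = N2/N1
T2 = T1 * N2 / N1
T2 = 57 * 40 / 57
T2 = 2280 / 57
T2 = 40 Nm

40 Nm


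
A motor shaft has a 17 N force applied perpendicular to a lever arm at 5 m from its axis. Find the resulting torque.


Given: F = 17 N, r = 5 m, angle = 90 deg (perpendicular)
Using tau = F * r * sin(90)
sin(90) = 1
tau = 17 * 5 * 1
tau = 85 Nm

85 Nm


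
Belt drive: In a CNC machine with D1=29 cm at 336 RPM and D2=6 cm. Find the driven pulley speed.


Given: D1 = 29 cm, w1 = 336 RPM, D2 = 6 cm
Using D1*w1 = D2*w2
w2 = D1*w1 / D2
w2 = 29*336 / 6
w2 = 9744 / 6
w2 = 1624 RPM

1624 RPM


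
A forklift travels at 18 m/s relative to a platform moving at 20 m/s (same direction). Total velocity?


Given: object velocity = 18 m/s, platform velocity = 20 m/s (same direction)
Using classical velocity addition: v_total = v_object + v_platform
v_total = 18 + 20
v_total = 38 m/s

38 m/s


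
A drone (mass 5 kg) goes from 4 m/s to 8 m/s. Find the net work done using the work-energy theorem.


Given: m = 5 kg, v0 = 4 m/s, v = 8 m/s
Using W = (1/2)*m*(v^2 - v0^2)
v^2 = 8^2 = 64
v0^2 = 4^2 = 16
v^2 - v0^2 = 64 - 16 = 48
W = (1/2)*5*48 = 120 J

120 J


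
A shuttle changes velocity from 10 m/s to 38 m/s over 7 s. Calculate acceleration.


Given: initial velocity v0 = 10 m/s, final velocity v = 38 m/s, time t = 7 s
Using a = (v - v0) / t
a = (38 - 10) / 7
a = 28 / 7
a = 4 m/s^2

4 m/s^2


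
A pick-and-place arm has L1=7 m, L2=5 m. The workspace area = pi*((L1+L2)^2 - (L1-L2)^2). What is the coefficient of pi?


Given: L1 = 7, L2 = 5
(L1+L2)^2 = (12)^2 = 144
(L1-L2)^2 = (2)^2 = 4
Difference = 144 - 4 = 140
This equals 4*L1*L2 = 4*7*5 = 140
Workspace area = 140*pi

140


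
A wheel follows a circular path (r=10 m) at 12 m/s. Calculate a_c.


Given: v = 12 m/s, r = 10 m
Using a_c = v^2 / r
a_c = 12^2 / 10
a_c = 144 / 10
a_c = 72/5 m/s^2

72/5 m/s^2


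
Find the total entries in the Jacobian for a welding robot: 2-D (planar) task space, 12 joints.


Given: task space dimension = 2, joints = 12
Jacobian is a 2 x 12 matrix
Total entries = rows * columns
Total = 2 * 12
Total = 24

24


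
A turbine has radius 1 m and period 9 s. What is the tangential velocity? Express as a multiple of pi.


Given: radius r = 1 m, period T = 9 s
Using v = 2*pi*r / T
v = 2*pi*1 / 9
v = 2*pi / 9
v = 2/9*pi m/s

2/9*pi m/s


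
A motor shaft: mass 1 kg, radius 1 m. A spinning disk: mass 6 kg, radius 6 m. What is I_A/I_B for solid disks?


Given: M1=1 kg, R1=1 m, M2=6 kg, R2=6 m
For a disk: I = (1/2)*M*R^2, so I_A/I_B = (M1*R1^2)/(M2*R2^2)
M1*R1^2 = 1*1 = 1
M2*R2^2 = 6*36 = 216
I_A/I_B = 1/216 = 1/216

1/216


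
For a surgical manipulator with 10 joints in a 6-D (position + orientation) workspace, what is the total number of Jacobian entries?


Given: task space dimension = 6, joints = 10
Jacobian is a 6 x 10 matrix
Total entries = rows * columns
Total = 6 * 10
Total = 60

60


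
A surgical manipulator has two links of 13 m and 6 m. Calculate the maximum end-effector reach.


Given: L1 = 13 m, L2 = 6 m
For a 2-link planar arm, max reach = L1 + L2 (fully extended)
Max reach = 13 + 6
Max reach = 19 m

19 m


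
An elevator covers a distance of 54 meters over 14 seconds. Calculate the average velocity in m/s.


Given: distance d = 54 m, time t = 14 s
Using v = d / t
v = 54 / 14
v = 27/7 m/s

27/7 m/s


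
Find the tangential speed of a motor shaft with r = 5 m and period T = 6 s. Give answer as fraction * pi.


Given: radius r = 5 m, period T = 6 s
Using v = 2*pi*r / T
v = 2*pi*5 / 6
v = 10*pi / 6
v = 5/3*pi m/s

5/3*pi m/s


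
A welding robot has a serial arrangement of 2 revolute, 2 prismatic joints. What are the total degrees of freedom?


Given: serial robot with 2 revolute, 2 prismatic joints
DOF contribution per joint type: revolute=1, prismatic=1, spherical=3, fixed=0
DOF = 2*1 + 2*1
DOF = 4

4


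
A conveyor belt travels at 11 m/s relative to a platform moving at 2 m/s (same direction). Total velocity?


Given: object velocity = 11 m/s, platform velocity = 2 m/s (same direction)
Using classical velocity addition: v_total = v_object + v_platform
v_total = 11 + 2
v_total = 13 m/s

13 m/s


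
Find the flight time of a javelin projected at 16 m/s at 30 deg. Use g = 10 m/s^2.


Given: v0 = 16 m/s, theta = 30 deg, g = 10 m/s^2
sin(30) = 1/2
Using T = 2*v0*sin(theta) / g
T = 2*16*1/2 / 10
T = 16 / 10
T = 8/5 s

8/5 s


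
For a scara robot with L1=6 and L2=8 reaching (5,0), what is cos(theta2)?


Given: L1 = 6, L2 = 8, target (x, y) = (5, 0)
Using cos(theta2) = (x^2 + y^2 - L1^2 - L2^2) / (2*L1*L2)
x^2 + y^2 = 5^2 + 0 = 25
L1^2 + L2^2 = 36 + 64 = 100
Numerator = 25 - 100 = -75
Denominator = 2*6*8 = 96
cos(theta2) = -75/96 = -25/32

-25/32


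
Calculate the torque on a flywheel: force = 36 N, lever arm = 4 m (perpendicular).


Given: F = 36 N, r = 4 m, angle = 90 deg (perpendicular)
Using tau = F * r * sin(90)
sin(90) = 1
tau = 36 * 4 * 1
tau = 144 Nm

144 Nm


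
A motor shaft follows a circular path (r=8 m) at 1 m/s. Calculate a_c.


Given: v = 1 m/s, r = 8 m
Using a_c = v^2 / r
a_c = 1^2 / 8
a_c = 1 / 8
a_c = 1/8 m/s^2

1/8 m/s^2


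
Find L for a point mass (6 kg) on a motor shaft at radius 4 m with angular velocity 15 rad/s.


Given: m = 6 kg, r = 4 m, omega = 15 rad/s
For a point mass: I = m*r^2
I = 6*4^2 = 6*16 = 96
L = I*omega = 96*15
L = 1440 kg*m^2/s

1440 kg*m^2/s


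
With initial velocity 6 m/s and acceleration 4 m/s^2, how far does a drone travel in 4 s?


Given: v0 = 6 m/s, a = 4 m/s^2, t = 4 s
Using s = v0*t + (1/2)*a*t^2
s = 6*4 + (1/2)*4*4^2
s = 24 + (1/2)*64
s = 24 + 32
s = 56

56 m


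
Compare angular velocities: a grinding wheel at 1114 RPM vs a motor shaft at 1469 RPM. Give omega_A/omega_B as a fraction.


Given: RPM_A = 1114, RPM_B = 1469
omega = 2*pi*RPM/60, so omega_A/omega_B = RPM_A / RPM_B
omega_A/omega_B = 1114 / 1469
omega_A/omega_B = 1114/1469

1114/1469


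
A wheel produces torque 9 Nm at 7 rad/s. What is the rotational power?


Given: tau = 9 Nm, omega = 7 rad/s
Using P = tau * omega
P = 9 * 7
P = 63 W

63 W


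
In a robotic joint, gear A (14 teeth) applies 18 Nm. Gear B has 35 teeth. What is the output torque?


Given: N1 = 14, N2 = 35, T1 = 18 Nm
Using T2/T1 = N2/N1
T2 = T1 * N2 / N1
T2 = 18 * 35 / 14
T2 = 630 / 14
T2 = 45 Nm

45 Nm


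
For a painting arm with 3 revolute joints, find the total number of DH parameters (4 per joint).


Given: 3 joints, 4 DH parameters per joint (d, theta, a, alpha)
Total DH parameters = number_of_joints * 4
Total = 3 * 4
Total = 12

12


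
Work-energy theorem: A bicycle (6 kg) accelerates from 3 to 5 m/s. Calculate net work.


Given: m = 6 kg, v0 = 3 m/s, v = 5 m/s
Using W = (1/2)*m*(v^2 - v0^2)
v^2 = 5^2 = 25
v0^2 = 3^2 = 9
v^2 - v0^2 = 25 - 9 = 16
W = (1/2)*6*16 = 48 J

48 J


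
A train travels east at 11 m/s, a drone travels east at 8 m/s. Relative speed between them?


Given: v_A = 11 m/s east, v_B = 8 m/s east
Both move in the same direction; relative speed = |v_A - v_B|
|11 - 8| = |3|
= 3 m/s

3 m/s


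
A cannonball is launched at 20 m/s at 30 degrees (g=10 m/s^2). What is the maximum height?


Given: v0 = 20 m/s, theta = 30 deg, g = 10 m/s^2
sin^2(30) = 1/4
Using H = v0^2 * sin^2(theta) / (2*g)
H = 20^2 * 1/4 / (2*10)
H = 400 * 1/4 / 20
H = 100 / 20
H = 5 m

5 m


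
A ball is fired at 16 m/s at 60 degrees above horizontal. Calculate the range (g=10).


Given: v0 = 16 m/s, theta = 60 deg, g = 10 m/s^2
sin(2*60) = sin(120) = sqrt(3)/2
Using R = v0^2 * sin(2*theta) / g
R = 16^2 * (sqrt(3)/2) / 10
R = 256 * sqrt(3) / 20
R = 64/5*sqrt(3) m

64/5*sqrt(3) m


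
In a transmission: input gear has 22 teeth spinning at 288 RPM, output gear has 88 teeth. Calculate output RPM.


Given: N1 = 22 teeth, w1 = 288 RPM, N2 = 88 teeth
Using N1*w1 = N2*w2
w2 = N1*w1 / N2
w2 = 22*288 / 88
w2 = 6336 / 88
w2 = 72 RPM

72 RPM


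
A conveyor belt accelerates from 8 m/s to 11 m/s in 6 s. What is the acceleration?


Given: initial velocity v0 = 8 m/s, final velocity v = 11 m/s, time t = 6 s
Using a = (v - v0) / t
a = (11 - 8) / 6
a = 3 / 6
a = 1/2 m/s^2

1/2 m/s^2


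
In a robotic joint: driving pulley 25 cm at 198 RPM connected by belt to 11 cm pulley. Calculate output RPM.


Given: D1 = 25 cm, w1 = 198 RPM, D2 = 11 cm
Using D1*w1 = D2*w2
w2 = D1*w1 / D2
w2 = 25*198 / 11
w2 = 4950 / 11
w2 = 450 RPM

450 RPM


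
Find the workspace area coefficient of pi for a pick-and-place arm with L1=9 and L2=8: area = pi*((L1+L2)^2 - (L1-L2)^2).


Given: L1 = 9, L2 = 8
(L1+L2)^2 = (17)^2 = 289
(L1-L2)^2 = (1)^2 = 1
Difference = 289 - 1 = 288
This equals 4*L1*L2 = 4*9*8 = 288
Workspace area = 288*pi

288


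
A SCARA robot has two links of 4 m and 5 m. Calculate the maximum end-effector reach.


Given: L1 = 4 m, L2 = 5 m
For a 2-link planar arm, max reach = L1 + L2 (fully extended)
Max reach = 4 + 5
Max reach = 9 m

9 m


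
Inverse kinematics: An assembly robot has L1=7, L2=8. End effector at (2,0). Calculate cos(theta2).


Given: L1 = 7, L2 = 8, target (x, y) = (2, 0)
Using cos(theta2) = (x^2 + y^2 - L1^2 - L2^2) / (2*L1*L2)
x^2 + y^2 = 2^2 + 0 = 4
L1^2 + L2^2 = 49 + 64 = 113
Numerator = 4 - 113 = -109
Denominator = 2*7*8 = 112
cos(theta2) = -109/112 = -109/112

-109/112


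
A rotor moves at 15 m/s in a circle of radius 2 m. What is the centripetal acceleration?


Given: v = 15 m/s, r = 2 m
Using a_c = v^2 / r
a_c = 15^2 / 2
a_c = 225 / 2
a_c = 225/2 m/s^2

225/2 m/s^2


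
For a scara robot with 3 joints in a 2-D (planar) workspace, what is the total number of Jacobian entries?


Given: task space dimension = 2, joints = 3
Jacobian is a 2 x 3 matrix
Total entries = rows * columns
Total = 2 * 3
Total = 6

6


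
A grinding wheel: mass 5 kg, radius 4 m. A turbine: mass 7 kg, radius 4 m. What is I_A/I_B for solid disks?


Given: M1=5 kg, R1=4 m, M2=7 kg, R2=4 m
For a disk: I = (1/2)*M*R^2, so I_A/I_B = (M1*R1^2)/(M2*R2^2)
M1*R1^2 = 5*16 = 80
M2*R2^2 = 7*16 = 112
I_A/I_B = 80/112 = 5/7

5/7


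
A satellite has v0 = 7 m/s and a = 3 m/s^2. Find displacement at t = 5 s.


Given: v0 = 7 m/s, a = 3 m/s^2, t = 5 s
Using s = v0*t + (1/2)*a*t^2
s = 7*5 + (1/2)*3*5^2
s = 35 + (1/2)*75
s = 35 + 75/2
s = 145/2

145/2 m


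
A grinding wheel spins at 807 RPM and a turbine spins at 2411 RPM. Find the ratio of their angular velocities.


Given: RPM_A = 807, RPM_B = 2411
omega = 2*pi*RPM/60, so omega_A/omega_B = RPM_A / RPM_B
omega_A/omega_B = 807 / 2411
omega_A/omega_B = 807/2411

807/2411


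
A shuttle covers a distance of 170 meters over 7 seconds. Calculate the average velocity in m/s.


Given: distance d = 170 m, time t = 7 s
Using v = d / t
v = 170 / 7
v = 170/7 m/s

170/7 m/s


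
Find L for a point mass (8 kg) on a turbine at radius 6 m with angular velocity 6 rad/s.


Given: m = 8 kg, r = 6 m, omega = 6 rad/s
For a point mass: I = m*r^2
I = 8*6^2 = 8*36 = 288
L = I*omega = 288*6
L = 1728 kg*m^2/s

1728 kg*m^2/s


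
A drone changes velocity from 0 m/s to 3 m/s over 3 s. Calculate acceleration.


Given: initial velocity v0 = 0 m/s, final velocity v = 3 m/s, time t = 3 s
Using a = (v - v0) / t
a = (3 - 0) / 3
a = 3 / 3
a = 1 m/s^2

1 m/s^2


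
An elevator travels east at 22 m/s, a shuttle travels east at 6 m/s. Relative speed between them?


Given: v_A = 22 m/s east, v_B = 6 m/s east
Both move in the same direction; relative speed = |v_A - v_B|
|22 - 6| = |16|
= 16 m/s

16 m/s


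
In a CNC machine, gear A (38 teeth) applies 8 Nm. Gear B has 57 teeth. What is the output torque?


Given: N1 = 38, N2 = 57, T1 = 8 Nm
Using T2/T1 = N2/N1
T2 = T1 * N2 / N1
T2 = 8 * 57 / 38
T2 = 456 / 38
T2 = 12 Nm

12 Nm


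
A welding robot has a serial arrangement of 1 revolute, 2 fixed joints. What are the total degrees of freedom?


Given: serial robot with 1 revolute, 2 fixed joints
DOF contribution per joint type: revolute=1, prismatic=1, spherical=3, fixed=0
DOF = 1*1 + 2*0
DOF = 1

1


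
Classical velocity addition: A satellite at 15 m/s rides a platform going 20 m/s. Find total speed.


Given: object velocity = 15 m/s, platform velocity = 20 m/s (same direction)
Using classical velocity addition: v_total = v_object + v_platform
v_total = 15 + 20
v_total = 35 m/s

35 m/s


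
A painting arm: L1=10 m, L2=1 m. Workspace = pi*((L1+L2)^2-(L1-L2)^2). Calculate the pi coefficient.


Given: L1 = 10, L2 = 1
(L1+L2)^2 = (11)^2 = 121
(L1-L2)^2 = (9)^2 = 81
Difference = 121 - 81 = 40
This equals 4*L1*L2 = 4*10*1 = 40
Workspace area = 40*pi

40


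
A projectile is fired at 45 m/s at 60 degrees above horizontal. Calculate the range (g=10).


Given: v0 = 45 m/s, theta = 60 deg, g = 10 m/s^2
sin(2*60) = sin(120) = sqrt(3)/2
Using R = v0^2 * sin(2*theta) / g
R = 45^2 * (sqrt(3)/2) / 10
R = 2025 * sqrt(3) / 20
R = 405/4*sqrt(3) m

405/4*sqrt(3) m


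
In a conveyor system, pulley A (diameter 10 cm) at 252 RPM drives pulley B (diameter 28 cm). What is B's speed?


Given: D1 = 10 cm, w1 = 252 RPM, D2 = 28 cm
Using D1*w1 = D2*w2
w2 = D1*w1 / D2
w2 = 10*252 / 28
w2 = 2520 / 28
w2 = 90 RPM

90 RPM


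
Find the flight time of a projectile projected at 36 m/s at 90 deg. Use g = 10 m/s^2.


Given: v0 = 36 m/s, theta = 90 deg, g = 10 m/s^2
sin(90) = 1
Using T = 2*v0*sin(theta) / g
T = 2*36*1 / 10
T = 72 / 10
T = 36/5 s

36/5 s


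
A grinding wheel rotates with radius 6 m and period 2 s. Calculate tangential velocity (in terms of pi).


Given: radius r = 6 m, period T = 2 s
Using v = 2*pi*r / T
v = 2*pi*6 / 2
v = 12*pi / 2
v = 6*pi m/s

6*pi m/s


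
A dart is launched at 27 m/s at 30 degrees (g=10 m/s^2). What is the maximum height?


Given: v0 = 27 m/s, theta = 30 deg, g = 10 m/s^2
sin^2(30) = 1/4
Using H = v0^2 * sin^2(theta) / (2*g)
H = 27^2 * 1/4 / (2*10)
H = 729 * 1/4 / 20
H = 729/4 / 20
H = 729/80 m

729/80 m


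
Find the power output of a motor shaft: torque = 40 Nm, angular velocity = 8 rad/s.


Given: tau = 40 Nm, omega = 8 rad/s
Using P = tau * omega
P = 40 * 8
P = 320 W

320 W


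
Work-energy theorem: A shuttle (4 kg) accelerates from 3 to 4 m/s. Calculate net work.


Given: m = 4 kg, v0 = 3 m/s, v = 4 m/s
Using W = (1/2)*m*(v^2 - v0^2)
v^2 = 4^2 = 16
v0^2 = 3^2 = 9
v^2 - v0^2 = 16 - 9 = 7
W = (1/2)*4*7 = 14 J

14 J


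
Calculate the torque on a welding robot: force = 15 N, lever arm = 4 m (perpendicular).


Given: F = 15 N, r = 4 m, angle = 90 deg (perpendicular)
Using tau = F * r * sin(90)
sin(90) = 1
tau = 15 * 4 * 1
tau = 60 Nm

60 Nm


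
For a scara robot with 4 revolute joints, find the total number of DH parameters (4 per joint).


Given: 4 joints, 4 DH parameters per joint (d, theta, a, alpha)
Total DH parameters = number_of_joints * 4
Total = 4 * 4
Total = 16

16


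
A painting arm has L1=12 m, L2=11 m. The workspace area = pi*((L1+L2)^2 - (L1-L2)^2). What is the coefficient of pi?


Given: L1 = 12, L2 = 11
(L1+L2)^2 = (23)^2 = 529
(L1-L2)^2 = (1)^2 = 1
Difference = 529 - 1 = 528
This equals 4*L1*L2 = 4*12*11 = 528
Workspace area = 528*pi

528


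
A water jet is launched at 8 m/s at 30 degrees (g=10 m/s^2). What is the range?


Given: v0 = 8 m/s, theta = 30 deg, g = 10 m/s^2
sin(2*30) = sin(60) = sqrt(3)/2
Using R = v0^2 * sin(2*theta) / g
R = 8^2 * (sqrt(3)/2) / 10
R = 64 * sqrt(3) / 20
R = 16/5*sqrt(3) m

16/5*sqrt(3) m


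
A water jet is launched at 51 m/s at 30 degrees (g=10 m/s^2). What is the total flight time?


Given: v0 = 51 m/s, theta = 30 deg, g = 10 m/s^2
sin(30) = 1/2
Using T = 2*v0*sin(theta) / g
T = 2*51*1/2 / 10
T = 51 / 10
T = 51/10 s

51/10 s


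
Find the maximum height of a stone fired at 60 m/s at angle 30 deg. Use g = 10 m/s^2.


Given: v0 = 60 m/s, theta = 30 deg, g = 10 m/s^2
sin^2(30) = 1/4
Using H = v0^2 * sin^2(theta) / (2*g)
H = 60^2 * 1/4 / (2*10)
H = 3600 * 1/4 / 20
H = 900 / 20
H = 45 m

45 m


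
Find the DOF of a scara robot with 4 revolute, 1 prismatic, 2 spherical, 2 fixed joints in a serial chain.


Given: serial robot with 4 revolute, 1 prismatic, 2 spherical, 2 fixed joints
DOF contribution per joint type: revolute=1, prismatic=1, spherical=3, fixed=0
DOF = 4*1 + 1*1 + 2*3 + 2*0
DOF = 11

11


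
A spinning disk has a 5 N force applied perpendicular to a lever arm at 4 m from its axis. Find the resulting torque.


Given: F = 5 N, r = 4 m, angle = 90 deg (perpendicular)
Using tau = F * r * sin(90)
sin(90) = 1
tau = 5 * 4 * 1
tau = 20 Nm

20 Nm


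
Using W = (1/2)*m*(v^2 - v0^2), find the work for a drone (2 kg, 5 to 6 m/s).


Given: m = 2 kg, v0 = 5 m/s, v = 6 m/s
Using W = (1/2)*m*(v^2 - v0^2)
v^2 = 6^2 = 36
v0^2 = 5^2 = 25
v^2 - v0^2 = 36 - 25 = 11
W = (1/2)*2*11 = 11 J

11 J


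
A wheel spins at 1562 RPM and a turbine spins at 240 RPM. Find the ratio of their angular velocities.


Given: RPM_A = 1562, RPM_B = 240
omega = 2*pi*RPM/60, so omega_A/omega_B = RPM_A / RPM_B
omega_A/omega_B = 1562 / 240
omega_A/omega_B = 781/120

781/120


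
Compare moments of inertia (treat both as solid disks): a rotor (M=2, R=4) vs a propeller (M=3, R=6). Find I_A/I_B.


Given: M1=2 kg, R1=4 m, M2=3 kg, R2=6 m
For a disk: I = (1/2)*M*R^2, so I_A/I_B = (M1*R1^2)/(M2*R2^2)
M1*R1^2 = 2*16 = 32
M2*R2^2 = 3*36 = 108
I_A/I_B = 32/108 = 8/27

8/27


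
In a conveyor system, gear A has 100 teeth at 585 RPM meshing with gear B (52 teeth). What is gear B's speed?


Given: N1 = 100 teeth, w1 = 585 RPM, N2 = 52 teeth
Using N1*w1 = N2*w2
w2 = N1*w1 / N2
w2 = 100*585 / 52
w2 = 58500 / 52
w2 = 1125 RPM

1125 RPM


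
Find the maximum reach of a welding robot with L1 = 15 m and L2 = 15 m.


Given: L1 = 15 m, L2 = 15 m
For a 2-link planar arm, max reach = L1 + L2 (fully extended)
Max reach = 15 + 15
Max reach = 30 m

30 m


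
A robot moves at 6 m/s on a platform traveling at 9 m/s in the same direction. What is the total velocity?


Given: object velocity = 6 m/s, platform velocity = 9 m/s (same direction)
Using classical velocity addition: v_total = v_object + v_platform
v_total = 6 + 9
v_total = 15 m/s

15 m/s


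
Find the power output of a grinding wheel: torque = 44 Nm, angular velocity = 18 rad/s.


Given: tau = 44 Nm, omega = 18 rad/s
Using P = tau * omega
P = 44 * 18
P = 792 W

792 W


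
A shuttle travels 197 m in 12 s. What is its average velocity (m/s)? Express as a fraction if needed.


Given: distance d = 197 m, time t = 12 s
Using v = d / t
v = 197 / 12
v = 197/12 m/s

197/12 m/s


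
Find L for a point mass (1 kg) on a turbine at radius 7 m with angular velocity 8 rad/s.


Given: m = 1 kg, r = 7 m, omega = 8 rad/s
For a point mass: I = m*r^2
I = 1*7^2 = 1*49 = 49
L = I*omega = 49*8
L = 392 kg*m^2/s

392 kg*m^2/s


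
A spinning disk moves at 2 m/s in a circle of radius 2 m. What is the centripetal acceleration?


Given: v = 2 m/s, r = 2 m
Using a_c = v^2 / r
a_c = 2^2 / 2
a_c = 4 / 2
a_c = 2 m/s^2

2 m/s^2


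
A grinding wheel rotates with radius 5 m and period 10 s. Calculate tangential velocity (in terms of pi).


Given: radius r = 5 m, period T = 10 s
Using v = 2*pi*r / T
v = 2*pi*5 / 10
v = 10*pi / 10
v = 1*pi m/s

1*pi m/s
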